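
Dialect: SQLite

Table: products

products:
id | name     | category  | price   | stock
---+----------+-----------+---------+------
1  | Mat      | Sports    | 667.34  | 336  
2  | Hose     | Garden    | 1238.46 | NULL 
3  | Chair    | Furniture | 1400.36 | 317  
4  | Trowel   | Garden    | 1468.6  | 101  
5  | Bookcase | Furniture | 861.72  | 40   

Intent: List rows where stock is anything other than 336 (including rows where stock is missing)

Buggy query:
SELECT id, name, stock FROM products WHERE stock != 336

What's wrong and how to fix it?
Bug: 'stock != 336' is unknown when stock is NULL, so NULL rows are silently excluded

Fix: Handle NULL separately with IS NULL alongside the inequality

Corrected query:
SELECT id, name, stock FROM products WHERE stock != 336 OR stock IS NULL

Result:
id | name     | stock
---+----------+------
2  | Hose     | NULL 
3  | Chair    | 317  
4  | Trowel   | 101  
5  | Bookcase | 40   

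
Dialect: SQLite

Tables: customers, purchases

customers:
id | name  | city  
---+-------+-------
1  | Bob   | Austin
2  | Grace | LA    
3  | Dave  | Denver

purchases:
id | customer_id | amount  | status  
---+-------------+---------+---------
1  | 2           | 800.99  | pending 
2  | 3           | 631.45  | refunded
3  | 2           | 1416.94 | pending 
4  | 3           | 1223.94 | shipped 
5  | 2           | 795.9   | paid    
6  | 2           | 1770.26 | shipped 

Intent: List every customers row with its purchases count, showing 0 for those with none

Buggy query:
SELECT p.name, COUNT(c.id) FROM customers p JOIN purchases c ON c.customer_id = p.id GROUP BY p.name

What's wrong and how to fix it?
Bug: INNER JOIN drops customers rows that have no matching purchases rows

Fix: Switch to LEFT JOIN to retain unmatched parent rows

Corrected query:
SELECT p.name, COUNT(c.id) FROM customers p LEFT JOIN purchases c ON c.customer_id = p.id GROUP BY p.name

Result:
name  | COUNT(c.id)
------+------------
Bob   | 0          
Dave  | 2          
Grace | 4          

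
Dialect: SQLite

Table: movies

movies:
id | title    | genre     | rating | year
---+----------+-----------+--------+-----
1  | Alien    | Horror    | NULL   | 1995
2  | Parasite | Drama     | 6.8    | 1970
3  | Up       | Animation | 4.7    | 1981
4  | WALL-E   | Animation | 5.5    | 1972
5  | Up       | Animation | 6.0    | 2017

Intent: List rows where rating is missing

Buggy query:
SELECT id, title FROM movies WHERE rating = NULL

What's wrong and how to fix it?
Bug: '= NULL' is always unknown in SQL three-valued logic, so no rows match

Fix: Replace '= NULL' with 'IS NULL'

Corrected query:
SELECT id, title FROM movies WHERE rating IS NULL

Result:
id | title
---+------
1  | Alien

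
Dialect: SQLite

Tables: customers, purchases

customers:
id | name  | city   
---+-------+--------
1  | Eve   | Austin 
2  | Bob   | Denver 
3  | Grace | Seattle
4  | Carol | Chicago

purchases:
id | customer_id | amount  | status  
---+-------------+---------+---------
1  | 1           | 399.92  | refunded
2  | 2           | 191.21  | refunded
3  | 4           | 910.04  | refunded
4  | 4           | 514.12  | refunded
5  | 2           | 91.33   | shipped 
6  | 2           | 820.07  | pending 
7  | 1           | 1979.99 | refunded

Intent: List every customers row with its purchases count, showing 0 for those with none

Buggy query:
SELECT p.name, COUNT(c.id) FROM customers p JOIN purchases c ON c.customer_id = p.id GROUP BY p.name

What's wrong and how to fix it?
Bug: INNER JOIN drops customers rows that have no matching purchases rows

Fix: Use LEFT JOIN so parents without children still appear (COUNT(c.id) gives 0)

Corrected query:
SELECT p.name, COUNT(c.id) FROM customers p LEFT JOIN purchases c ON c.customer_id = p.id GROUP BY p.name

Result:
name  | COUNT(c.id)
------+------------
Bob   | 3          
Carol | 2          
Eve   | 2          
Grace | 0          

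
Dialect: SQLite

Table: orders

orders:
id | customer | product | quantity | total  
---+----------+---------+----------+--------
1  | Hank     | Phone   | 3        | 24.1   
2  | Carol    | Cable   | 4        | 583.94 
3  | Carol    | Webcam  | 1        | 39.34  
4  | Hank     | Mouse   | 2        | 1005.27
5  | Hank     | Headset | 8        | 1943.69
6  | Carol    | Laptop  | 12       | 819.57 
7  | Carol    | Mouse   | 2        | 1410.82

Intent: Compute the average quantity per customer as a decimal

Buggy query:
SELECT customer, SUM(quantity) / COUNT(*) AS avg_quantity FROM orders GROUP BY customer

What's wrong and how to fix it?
Bug: Both operands are integers, so '/' performs integer division and truncates

Fix: Cast one side to REAL so the division keeps the fractional part

Corrected query:
SELECT customer, SUM(quantity) * 1.0 / COUNT(*) AS avg_quantity FROM orders GROUP BY customer

Result:
customer | avg_quantity
---------+-------------
Carol    | 4.75        
Hank     | 4.333333    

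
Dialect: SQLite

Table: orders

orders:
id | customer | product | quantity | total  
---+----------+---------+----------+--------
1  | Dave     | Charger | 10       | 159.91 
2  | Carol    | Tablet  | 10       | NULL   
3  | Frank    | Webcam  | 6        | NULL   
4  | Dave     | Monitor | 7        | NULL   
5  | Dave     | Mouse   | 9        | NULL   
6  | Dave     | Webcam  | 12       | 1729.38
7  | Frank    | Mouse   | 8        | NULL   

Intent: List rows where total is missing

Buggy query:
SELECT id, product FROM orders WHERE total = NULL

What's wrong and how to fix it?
Bug: Comparing to NULL with '=' never matches; NULL = NULL is unknown, not true

Fix: Replace '= NULL' with 'IS NULL'

Corrected query:
SELECT id, product FROM orders WHERE total IS NULL

Result:
id | product
---+--------
2  | Tablet 
3  | Webcam 
4  | Monitor
5  | Mouse  
7  | Mouse  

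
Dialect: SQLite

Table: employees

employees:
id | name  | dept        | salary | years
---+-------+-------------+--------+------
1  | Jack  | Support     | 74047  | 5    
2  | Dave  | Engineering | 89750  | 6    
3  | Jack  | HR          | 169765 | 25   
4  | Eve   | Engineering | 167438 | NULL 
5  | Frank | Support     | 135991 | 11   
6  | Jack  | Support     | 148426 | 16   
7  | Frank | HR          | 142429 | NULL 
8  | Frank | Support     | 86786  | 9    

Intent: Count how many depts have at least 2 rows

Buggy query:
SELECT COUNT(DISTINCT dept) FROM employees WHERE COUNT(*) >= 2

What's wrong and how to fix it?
Bug: WHERE filters individual rows, not groups, so a group-level COUNT is invalid there

Fix: Use a subquery that GROUPs and filters with HAVING, then count its rows

Corrected query:
SELECT COUNT(*) FROM (SELECT dept FROM employees GROUP BY dept HAVING COUNT(*) >= 2)

Result:
COUNT(*)
--------
3       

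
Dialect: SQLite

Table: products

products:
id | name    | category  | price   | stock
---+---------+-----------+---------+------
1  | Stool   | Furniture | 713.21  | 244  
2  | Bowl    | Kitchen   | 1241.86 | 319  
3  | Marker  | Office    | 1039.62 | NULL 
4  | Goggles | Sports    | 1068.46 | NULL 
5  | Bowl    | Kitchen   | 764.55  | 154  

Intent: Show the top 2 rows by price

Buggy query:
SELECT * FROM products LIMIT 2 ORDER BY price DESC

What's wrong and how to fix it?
Bug: LIMIT must come after ORDER BY

Fix: Sort with ORDER BY, then apply LIMIT

Corrected query:
SELECT * FROM products ORDER BY price DESC LIMIT 2

Result:
id | name    | category | price   | stock
---+---------+----------+---------+------
2  | Bowl    | Kitchen  | 1241.86 | 319  
4  | Goggles | Sports   | 1068.46 | NULL 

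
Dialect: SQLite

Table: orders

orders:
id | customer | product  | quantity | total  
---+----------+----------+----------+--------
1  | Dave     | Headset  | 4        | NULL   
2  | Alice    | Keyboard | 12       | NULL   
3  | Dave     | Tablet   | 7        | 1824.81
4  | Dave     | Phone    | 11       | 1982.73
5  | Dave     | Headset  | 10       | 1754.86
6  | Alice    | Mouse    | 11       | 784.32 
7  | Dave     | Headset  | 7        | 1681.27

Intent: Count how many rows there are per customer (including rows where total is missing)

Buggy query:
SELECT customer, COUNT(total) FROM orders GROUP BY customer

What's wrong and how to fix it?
Bug: COUNT(total) skips NULLs, so groups with missing total are undercounted

Fix: Use COUNT(*) to count all rows regardless of NULL

Corrected query:
SELECT customer, COUNT(*) FROM orders GROUP BY customer

Result:
customer | COUNT(*)
---------+---------
Alice    | 2       
Dave     | 5       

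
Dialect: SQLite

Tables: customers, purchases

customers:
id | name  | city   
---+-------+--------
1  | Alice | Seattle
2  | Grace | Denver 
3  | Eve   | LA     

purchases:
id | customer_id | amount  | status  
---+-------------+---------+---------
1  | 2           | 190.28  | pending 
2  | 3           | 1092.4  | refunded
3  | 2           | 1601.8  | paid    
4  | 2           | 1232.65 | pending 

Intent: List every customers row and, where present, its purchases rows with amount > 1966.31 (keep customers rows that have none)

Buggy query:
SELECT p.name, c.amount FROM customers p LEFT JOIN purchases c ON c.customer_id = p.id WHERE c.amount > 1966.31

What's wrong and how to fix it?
Bug: Filtering c.amount in WHERE discards the NULL rows produced by LEFT JOIN, turning it into an inner join

Fix: Move the right-table condition into the ON clause so unmatched parents are kept

Corrected query:
SELECT p.name, c.amount FROM customers p LEFT JOIN purchases c ON c.customer_id = p.id AND c.amount > 1966.31

Result:
name  | amount
------+-------
Alice | NULL  
Grace | NULL  
Eve   | NULL  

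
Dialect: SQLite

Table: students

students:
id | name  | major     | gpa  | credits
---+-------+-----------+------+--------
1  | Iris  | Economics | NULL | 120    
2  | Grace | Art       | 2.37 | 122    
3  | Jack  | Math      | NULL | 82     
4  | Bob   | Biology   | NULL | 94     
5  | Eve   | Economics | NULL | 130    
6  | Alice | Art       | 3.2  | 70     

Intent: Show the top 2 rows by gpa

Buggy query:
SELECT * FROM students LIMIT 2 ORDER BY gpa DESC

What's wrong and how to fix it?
Bug: LIMIT must come after ORDER BY

Fix: Sort with ORDER BY, then apply LIMIT

Corrected query:
SELECT * FROM students ORDER BY gpa DESC LIMIT 2

Result:
id | name  | major | gpa  | credits
---+-------+-------+------+--------
6  | Alice | Art   | 3.2  | 70     
2  | Grace | Art   | 2.37 | 122    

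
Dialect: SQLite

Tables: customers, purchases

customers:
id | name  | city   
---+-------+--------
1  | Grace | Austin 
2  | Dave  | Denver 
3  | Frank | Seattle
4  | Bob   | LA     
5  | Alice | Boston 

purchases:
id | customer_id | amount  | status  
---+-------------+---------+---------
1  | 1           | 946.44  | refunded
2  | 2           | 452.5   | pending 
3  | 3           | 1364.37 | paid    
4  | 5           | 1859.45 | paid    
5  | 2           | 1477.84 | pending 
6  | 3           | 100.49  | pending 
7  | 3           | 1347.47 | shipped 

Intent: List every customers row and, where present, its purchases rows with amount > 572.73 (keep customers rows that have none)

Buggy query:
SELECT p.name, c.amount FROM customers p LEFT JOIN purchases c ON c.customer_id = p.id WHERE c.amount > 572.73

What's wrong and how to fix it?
Bug: Filtering c.amount in WHERE discards the NULL rows produced by LEFT JOIN, turning it into an inner join

Fix: Move the right-table condition into the ON clause so unmatched parents are kept

Corrected query:
SELECT p.name, c.amount FROM customers p LEFT JOIN purchases c ON c.customer_id = p.id AND c.amount > 572.73

Result:
name  | amount 
------+--------
Grace | 946.44 
Dave  | 1477.84
Frank | 1347.47
Frank | 1364.37
Bob   | NULL   
Alice | 1859.45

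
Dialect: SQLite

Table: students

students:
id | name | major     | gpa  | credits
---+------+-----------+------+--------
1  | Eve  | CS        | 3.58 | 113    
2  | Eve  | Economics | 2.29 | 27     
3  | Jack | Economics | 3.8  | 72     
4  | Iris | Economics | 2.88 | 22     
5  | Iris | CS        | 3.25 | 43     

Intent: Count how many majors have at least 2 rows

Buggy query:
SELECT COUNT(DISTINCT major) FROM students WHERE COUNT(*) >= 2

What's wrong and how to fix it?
Bug: COUNT(*) cannot appear in WHERE; the per-group count doesn't exist yet

Fix: Group first with HAVING COUNT(*) >= 2, then COUNT the resulting groups

Corrected query:
SELECT COUNT(*) FROM (SELECT major FROM students GROUP BY major HAVING COUNT(*) >= 2)

Result:
COUNT(*)
--------
2       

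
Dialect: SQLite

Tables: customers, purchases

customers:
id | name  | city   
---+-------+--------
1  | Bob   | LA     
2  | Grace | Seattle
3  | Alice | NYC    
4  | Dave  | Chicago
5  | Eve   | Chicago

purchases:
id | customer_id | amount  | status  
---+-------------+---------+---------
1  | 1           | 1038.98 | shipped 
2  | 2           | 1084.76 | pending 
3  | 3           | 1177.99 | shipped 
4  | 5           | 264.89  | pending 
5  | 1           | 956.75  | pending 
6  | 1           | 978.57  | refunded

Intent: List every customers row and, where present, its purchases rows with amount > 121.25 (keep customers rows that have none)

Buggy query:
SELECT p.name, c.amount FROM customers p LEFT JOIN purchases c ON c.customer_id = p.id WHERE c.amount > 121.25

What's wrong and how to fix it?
Bug: A WHERE condition on the right-hand table after LEFT JOIN drops unmatched parents

Fix: Move the right-table condition into the ON clause so unmatched parents are kept

Corrected query:
SELECT p.name, c.amount FROM customers p LEFT JOIN purchases c ON c.customer_id = p.id AND c.amount > 121.25

Result:
name  | amount 
------+--------
Bob   | 956.75 
Bob   | 978.57 
Bob   | 1038.98
Grace | 1084.76
Alice | 1177.99
Dave  | NULL   
Eve   | 264.89 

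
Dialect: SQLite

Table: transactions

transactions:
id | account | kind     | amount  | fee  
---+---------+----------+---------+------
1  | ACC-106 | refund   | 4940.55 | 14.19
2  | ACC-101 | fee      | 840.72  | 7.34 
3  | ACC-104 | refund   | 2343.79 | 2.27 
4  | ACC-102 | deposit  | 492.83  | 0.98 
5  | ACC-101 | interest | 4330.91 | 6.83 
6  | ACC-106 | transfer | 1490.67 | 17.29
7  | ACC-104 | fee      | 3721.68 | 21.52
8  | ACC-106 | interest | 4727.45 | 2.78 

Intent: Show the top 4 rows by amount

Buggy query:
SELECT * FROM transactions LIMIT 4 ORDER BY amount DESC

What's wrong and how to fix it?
Bug: ORDER BY cannot follow LIMIT; LIMIT is the final clause

Fix: Swap the clauses: ORDER BY first, then LIMIT

Corrected query:
SELECT * FROM transactions ORDER BY amount DESC LIMIT 4

Result:
id | account | kind     | amount  | fee  
---+---------+----------+---------+------
1  | ACC-106 | refund   | 4940.55 | 14.19
8  | ACC-106 | interest | 4727.45 | 2.78 
5  | ACC-101 | interest | 4330.91 | 6.83 
7  | ACC-104 | fee      | 3721.68 | 21.52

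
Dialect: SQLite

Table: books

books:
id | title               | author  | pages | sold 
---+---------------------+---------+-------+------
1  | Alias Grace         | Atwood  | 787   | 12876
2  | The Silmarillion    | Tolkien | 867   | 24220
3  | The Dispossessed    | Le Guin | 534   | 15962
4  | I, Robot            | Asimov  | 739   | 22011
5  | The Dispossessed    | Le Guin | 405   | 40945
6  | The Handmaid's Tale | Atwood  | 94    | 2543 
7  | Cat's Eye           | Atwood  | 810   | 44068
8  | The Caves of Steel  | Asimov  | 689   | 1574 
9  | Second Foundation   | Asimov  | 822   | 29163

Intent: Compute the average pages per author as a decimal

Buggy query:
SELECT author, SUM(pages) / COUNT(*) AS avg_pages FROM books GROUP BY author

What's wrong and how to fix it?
Bug: Both operands are integers, so '/' performs integer division and truncates

Fix: Cast one side to REAL so the division keeps the fractional part

Corrected query:
SELECT author, SUM(pages) * 1.0 / COUNT(*) AS avg_pages FROM books GROUP BY author

Result:
author  | avg_pages 
--------+-----------
Asimov  | 750       
Atwood  | 563.666667
Le Guin | 469.5     
Tolkien | 867       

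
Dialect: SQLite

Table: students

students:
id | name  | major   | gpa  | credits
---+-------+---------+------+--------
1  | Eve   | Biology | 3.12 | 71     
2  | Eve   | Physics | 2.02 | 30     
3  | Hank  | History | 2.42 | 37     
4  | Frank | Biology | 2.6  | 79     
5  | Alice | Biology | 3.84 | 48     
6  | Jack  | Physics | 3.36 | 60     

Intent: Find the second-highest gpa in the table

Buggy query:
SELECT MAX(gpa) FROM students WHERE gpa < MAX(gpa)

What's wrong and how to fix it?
Bug: MAX(gpa) on the right of the comparison is an aggregate-in-WHERE error

Fix: Compute the overall MAX in a subquery, then take MAX of rows below it

Corrected query:
SELECT MAX(gpa) FROM students WHERE gpa < (SELECT MAX(gpa) FROM students)

Result:
MAX(gpa)
--------
3.36    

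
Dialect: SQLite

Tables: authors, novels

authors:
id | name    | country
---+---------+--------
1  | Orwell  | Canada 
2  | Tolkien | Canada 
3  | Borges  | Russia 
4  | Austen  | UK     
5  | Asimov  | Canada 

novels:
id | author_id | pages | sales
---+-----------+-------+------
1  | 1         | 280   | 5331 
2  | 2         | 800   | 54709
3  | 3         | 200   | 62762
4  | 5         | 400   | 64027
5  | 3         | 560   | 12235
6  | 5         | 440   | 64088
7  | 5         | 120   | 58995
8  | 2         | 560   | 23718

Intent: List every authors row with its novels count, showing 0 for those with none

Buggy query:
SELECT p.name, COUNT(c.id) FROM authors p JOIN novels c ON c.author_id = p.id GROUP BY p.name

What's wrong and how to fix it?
Bug: INNER JOIN drops authors rows that have no matching novels rows

Fix: Use LEFT JOIN so parents without children still appear (COUNT(c.id) gives 0)

Corrected query:
SELECT p.name, COUNT(c.id) FROM authors p LEFT JOIN novels c ON c.author_id = p.id GROUP BY p.name

Result:
name    | COUNT(c.id)
--------+------------
Asimov  | 3          
Austen  | 0          
Borges  | 2          
Orwell  | 1          
Tolkien | 2          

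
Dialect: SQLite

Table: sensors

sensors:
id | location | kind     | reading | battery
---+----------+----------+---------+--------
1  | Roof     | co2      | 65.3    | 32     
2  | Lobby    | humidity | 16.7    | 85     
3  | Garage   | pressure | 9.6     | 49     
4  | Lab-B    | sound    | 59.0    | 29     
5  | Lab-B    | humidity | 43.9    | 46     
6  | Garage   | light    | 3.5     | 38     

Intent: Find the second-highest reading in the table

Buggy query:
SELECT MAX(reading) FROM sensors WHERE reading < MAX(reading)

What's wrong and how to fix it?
Bug: MAX(reading) on the right of the comparison is an aggregate-in-WHERE error

Fix: Compute the overall MAX in a subquery, then take MAX of rows below it

Corrected query:
SELECT MAX(reading) FROM sensors WHERE reading < (SELECT MAX(reading) FROM sensors)

Result:
MAX(reading)
------------
59          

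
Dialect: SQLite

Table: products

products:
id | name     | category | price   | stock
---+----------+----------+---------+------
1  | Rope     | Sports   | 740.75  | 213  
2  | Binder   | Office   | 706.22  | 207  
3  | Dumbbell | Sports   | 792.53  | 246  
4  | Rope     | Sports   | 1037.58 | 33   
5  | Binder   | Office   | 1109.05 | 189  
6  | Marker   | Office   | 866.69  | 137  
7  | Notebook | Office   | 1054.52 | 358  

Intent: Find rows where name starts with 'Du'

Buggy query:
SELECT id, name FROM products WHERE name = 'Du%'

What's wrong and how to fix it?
Bug: Wildcards only work with LIKE; '=' treats '%' as a literal character

Fix: Use LIKE for wildcard pattern matching

Corrected query:
SELECT id, name FROM products WHERE name LIKE 'Du%'

Result:
id | name    
---+---------
3  | Dumbbell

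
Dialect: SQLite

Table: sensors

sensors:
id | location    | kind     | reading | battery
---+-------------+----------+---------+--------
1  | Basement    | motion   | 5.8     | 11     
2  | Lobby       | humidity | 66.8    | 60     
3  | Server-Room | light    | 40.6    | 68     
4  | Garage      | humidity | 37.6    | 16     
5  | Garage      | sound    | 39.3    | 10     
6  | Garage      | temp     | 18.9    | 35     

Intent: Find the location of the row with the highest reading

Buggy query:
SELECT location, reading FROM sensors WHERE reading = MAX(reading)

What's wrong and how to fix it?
Bug: WHERE is evaluated per row; an aggregate over the whole table isn't defined there

Fix: Wrap MAX in a scalar subquery so WHERE compares against a single value

Corrected query:
SELECT location, reading FROM sensors WHERE reading = (SELECT MAX(reading) FROM sensors)

Result:
location | reading
---------+--------
Lobby    | 66.8   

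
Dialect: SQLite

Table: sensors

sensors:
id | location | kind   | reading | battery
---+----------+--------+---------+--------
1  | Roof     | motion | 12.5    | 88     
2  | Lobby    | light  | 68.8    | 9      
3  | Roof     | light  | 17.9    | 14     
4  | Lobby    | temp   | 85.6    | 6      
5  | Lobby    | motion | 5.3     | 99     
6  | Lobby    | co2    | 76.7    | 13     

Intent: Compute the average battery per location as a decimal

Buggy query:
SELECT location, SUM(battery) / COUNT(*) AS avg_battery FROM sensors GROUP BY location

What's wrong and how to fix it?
Bug: Both operands are integers, so '/' performs integer division and truncates

Fix: Multiply by 1.0 (or CAST to REAL) to force floating-point division

Corrected query:
SELECT location, SUM(battery) * 1.0 / COUNT(*) AS avg_battery FROM sensors GROUP BY location

Result:
location | avg_battery
---------+------------
Lobby    | 31.75      
Roof     | 51         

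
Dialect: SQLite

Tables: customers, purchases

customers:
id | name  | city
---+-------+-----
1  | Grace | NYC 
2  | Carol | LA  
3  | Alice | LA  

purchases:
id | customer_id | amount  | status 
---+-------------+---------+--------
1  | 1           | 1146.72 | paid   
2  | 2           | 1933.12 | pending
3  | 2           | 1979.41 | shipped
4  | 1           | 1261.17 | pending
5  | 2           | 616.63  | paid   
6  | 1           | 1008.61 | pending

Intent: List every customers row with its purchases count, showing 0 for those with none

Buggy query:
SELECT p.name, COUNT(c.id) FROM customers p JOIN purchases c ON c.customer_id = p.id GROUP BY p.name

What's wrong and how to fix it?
Bug: An inner join excludes parents with zero children

Fix: Use LEFT JOIN so parents without children still appear (COUNT(c.id) gives 0)

Corrected query:
SELECT p.name, COUNT(c.id) FROM customers p LEFT JOIN purchases c ON c.customer_id = p.id GROUP BY p.name

Result:
name  | COUNT(c.id)
------+------------
Alice | 0          
Carol | 3          
Grace | 3          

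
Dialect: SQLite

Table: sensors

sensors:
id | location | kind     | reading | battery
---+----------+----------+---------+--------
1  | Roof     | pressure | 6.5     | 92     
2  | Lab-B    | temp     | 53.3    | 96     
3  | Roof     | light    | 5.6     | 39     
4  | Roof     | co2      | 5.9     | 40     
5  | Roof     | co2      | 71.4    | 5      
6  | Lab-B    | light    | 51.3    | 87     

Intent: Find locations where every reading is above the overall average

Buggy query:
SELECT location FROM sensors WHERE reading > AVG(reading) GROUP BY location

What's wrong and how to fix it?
Bug: WHERE evaluates per row before aggregation, so AVG() is unavailable

Fix: Use a subquery for AVG and a HAVING MIN(...) filter so the condition holds for every row in the group

Corrected query:
SELECT location FROM sensors GROUP BY location HAVING MIN(reading) > (SELECT AVG(reading) FROM sensors)

Result:
location
--------
Lab-B   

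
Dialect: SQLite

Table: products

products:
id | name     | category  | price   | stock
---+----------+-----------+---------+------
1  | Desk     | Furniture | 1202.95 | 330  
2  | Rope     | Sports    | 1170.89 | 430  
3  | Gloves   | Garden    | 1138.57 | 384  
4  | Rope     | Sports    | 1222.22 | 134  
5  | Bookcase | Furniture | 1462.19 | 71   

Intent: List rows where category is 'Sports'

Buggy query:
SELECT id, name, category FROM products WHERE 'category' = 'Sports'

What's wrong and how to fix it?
Bug: Single quotes denote string literals in SQL; the column name is being compared as a constant string

Fix: Remove the quotes around the column name (or use double quotes for an identifier)

Corrected query:
SELECT id, name, category FROM products WHERE category = 'Sports'

Result:
id | name | category
---+------+---------
2  | Rope | Sports  
4  | Rope | Sports  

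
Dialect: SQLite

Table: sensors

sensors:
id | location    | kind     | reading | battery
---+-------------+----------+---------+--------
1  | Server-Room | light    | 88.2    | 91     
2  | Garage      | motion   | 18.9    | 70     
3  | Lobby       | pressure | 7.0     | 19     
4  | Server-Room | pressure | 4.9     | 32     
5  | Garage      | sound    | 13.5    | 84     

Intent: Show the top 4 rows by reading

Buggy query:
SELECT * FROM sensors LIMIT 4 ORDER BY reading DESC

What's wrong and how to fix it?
Bug: LIMIT must come after ORDER BY

Fix: Sort with ORDER BY, then apply LIMIT

Corrected query:
SELECT * FROM sensors ORDER BY reading DESC LIMIT 4

Result:
id | location    | kind     | reading | battery
---+-------------+----------+---------+--------
1  | Server-Room | light    | 88.2    | 91     
2  | Garage      | motion   | 18.9    | 70     
5  | Garage      | sound    | 13.5    | 84     
3  | Lobby       | pressure | 7       | 19     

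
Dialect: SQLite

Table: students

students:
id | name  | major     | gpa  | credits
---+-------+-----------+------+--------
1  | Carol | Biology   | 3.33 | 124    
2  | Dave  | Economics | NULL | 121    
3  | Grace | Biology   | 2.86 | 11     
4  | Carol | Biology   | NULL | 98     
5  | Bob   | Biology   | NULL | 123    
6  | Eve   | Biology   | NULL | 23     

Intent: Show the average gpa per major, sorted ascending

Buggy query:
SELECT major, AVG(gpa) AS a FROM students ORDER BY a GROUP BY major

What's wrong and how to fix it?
Bug: GROUP BY must precede ORDER BY

Fix: Reorder: SELECT … FROM … GROUP BY … ORDER BY …

Corrected query:
SELECT major, AVG(gpa) AS a FROM students GROUP BY major ORDER BY a

Result:
major     | a    
----------+------
Economics | NULL 
Biology   | 3.095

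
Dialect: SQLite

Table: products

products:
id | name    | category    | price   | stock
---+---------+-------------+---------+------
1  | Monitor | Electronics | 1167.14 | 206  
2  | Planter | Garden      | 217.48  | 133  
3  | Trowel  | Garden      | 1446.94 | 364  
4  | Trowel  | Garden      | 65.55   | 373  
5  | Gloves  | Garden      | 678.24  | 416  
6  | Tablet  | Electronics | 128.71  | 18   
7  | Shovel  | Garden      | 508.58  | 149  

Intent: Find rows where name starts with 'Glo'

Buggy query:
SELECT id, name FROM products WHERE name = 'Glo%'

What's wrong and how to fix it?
Bug: Wildcards only work with LIKE; '=' treats '%' as a literal character

Fix: Replace '=' with LIKE so 'Glo%' is treated as a pattern

Corrected query:
SELECT id, name FROM products WHERE name LIKE 'Glo%'

Result:
id | name  
---+-------
5  | Gloves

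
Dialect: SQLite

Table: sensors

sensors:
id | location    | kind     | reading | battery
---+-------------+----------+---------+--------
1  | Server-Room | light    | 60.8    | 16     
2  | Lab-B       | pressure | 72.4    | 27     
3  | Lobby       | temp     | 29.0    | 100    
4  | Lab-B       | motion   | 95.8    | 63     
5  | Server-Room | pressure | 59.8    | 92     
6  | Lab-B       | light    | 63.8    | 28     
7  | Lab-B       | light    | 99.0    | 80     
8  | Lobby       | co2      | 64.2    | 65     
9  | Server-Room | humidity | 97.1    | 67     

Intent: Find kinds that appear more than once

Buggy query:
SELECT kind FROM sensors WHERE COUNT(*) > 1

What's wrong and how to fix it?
Bug: WHERE can't reference COUNT(*); aggregates are computed after WHERE

Fix: Group first, then use HAVING for the count condition

Corrected query:
SELECT kind FROM sensors GROUP BY kind HAVING COUNT(*) > 1

Result:
kind    
--------
light   
pressure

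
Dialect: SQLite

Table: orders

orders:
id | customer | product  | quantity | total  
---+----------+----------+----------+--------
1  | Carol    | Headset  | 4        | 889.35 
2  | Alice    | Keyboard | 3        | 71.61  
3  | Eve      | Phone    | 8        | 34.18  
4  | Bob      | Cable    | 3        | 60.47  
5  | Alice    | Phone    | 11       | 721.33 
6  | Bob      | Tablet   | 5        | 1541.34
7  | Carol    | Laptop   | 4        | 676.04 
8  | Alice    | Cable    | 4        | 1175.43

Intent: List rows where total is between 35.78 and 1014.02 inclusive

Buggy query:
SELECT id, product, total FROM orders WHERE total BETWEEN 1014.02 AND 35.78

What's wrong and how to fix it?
Bug: The bounds are reversed; BETWEEN a AND b requires a <= b to match anything

Fix: Write BETWEEN 35.78 AND 1014.02

Corrected query:
SELECT id, product, total FROM orders WHERE total BETWEEN 35.78 AND 1014.02

Result:
id | product  | total 
---+----------+-------
1  | Headset  | 889.35
2  | Keyboard | 71.61 
4  | Cable    | 60.47 
5  | Phone    | 721.33
7  | Laptop   | 676.04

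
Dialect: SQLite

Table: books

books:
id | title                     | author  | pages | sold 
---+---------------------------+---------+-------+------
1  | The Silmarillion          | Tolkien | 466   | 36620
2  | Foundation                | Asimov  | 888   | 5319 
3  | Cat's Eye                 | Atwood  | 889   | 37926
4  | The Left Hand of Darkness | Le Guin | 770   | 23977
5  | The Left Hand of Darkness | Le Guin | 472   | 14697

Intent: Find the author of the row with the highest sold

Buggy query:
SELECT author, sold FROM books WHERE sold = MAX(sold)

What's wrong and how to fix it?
Bug: WHERE is evaluated per row; an aggregate over the whole table isn't defined there

Fix: Use a subquery: WHERE sold = (SELECT MAX(sold) FROM books)

Corrected query:
SELECT author, sold FROM books WHERE sold = (SELECT MAX(sold) FROM books)

Result:
author | sold 
-------+------
Atwood | 37926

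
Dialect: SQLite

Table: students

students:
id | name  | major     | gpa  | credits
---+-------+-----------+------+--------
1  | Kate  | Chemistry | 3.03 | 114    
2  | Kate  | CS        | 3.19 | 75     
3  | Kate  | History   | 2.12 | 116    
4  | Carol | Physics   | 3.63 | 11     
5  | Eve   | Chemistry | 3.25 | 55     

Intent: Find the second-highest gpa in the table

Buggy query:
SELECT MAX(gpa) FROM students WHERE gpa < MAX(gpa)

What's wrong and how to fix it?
Bug: MAX(gpa) on the right of the comparison is an aggregate-in-WHERE error

Fix: Put the inner MAX in a scalar subquery

Corrected query:
SELECT MAX(gpa) FROM students WHERE gpa < (SELECT MAX(gpa) FROM students)

Result:
MAX(gpa)
--------
3.25    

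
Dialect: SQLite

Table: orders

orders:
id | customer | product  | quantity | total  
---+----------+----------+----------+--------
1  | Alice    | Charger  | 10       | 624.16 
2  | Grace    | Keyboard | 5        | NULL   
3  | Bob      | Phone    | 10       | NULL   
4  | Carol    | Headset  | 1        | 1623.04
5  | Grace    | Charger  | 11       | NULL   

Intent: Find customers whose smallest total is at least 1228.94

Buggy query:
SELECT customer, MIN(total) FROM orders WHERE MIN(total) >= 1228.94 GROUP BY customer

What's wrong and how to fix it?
Bug: MIN() in WHERE is a misuse of aggregate

Fix: Use HAVING for the per-group MIN condition

Corrected query:
SELECT customer, MIN(total) FROM orders GROUP BY customer HAVING MIN(total) >= 1228.94

Result:
customer | MIN(total)
---------+-----------
Carol    | 1623.04   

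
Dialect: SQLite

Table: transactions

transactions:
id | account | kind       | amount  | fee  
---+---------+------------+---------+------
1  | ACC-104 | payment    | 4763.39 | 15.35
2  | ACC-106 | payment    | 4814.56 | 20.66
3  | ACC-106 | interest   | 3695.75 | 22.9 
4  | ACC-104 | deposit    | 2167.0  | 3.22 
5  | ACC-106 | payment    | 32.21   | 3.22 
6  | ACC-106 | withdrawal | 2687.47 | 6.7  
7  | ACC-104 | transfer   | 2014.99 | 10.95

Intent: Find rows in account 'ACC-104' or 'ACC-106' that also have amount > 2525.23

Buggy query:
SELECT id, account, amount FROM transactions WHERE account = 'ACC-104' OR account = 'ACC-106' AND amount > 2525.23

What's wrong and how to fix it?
Bug: AND binds tighter than OR, so this parses as account = 'ACC-104' OR (account = 'ACC-106' AND amount > 2525.23)

Fix: Add parentheses around the OR so the AND applies to both alternatives

Corrected query:
SELECT id, account, amount FROM transactions WHERE (account = 'ACC-104' OR account = 'ACC-106') AND amount > 2525.23

Result:
id | account | amount 
---+---------+--------
1  | ACC-104 | 4763.39
2  | ACC-106 | 4814.56
3  | ACC-106 | 3695.75
6  | ACC-106 | 2687.47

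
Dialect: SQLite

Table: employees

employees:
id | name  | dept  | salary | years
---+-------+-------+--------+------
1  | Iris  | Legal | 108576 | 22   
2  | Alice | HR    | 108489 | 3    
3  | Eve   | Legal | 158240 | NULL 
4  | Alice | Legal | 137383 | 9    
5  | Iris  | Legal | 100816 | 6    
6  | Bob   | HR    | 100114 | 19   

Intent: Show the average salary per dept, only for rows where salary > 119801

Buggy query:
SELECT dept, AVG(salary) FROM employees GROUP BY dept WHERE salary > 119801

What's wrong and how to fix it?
Bug: WHERE cannot follow GROUP BY

Fix: Place WHERE between FROM and GROUP BY

Corrected query:
SELECT dept, AVG(salary) FROM employees WHERE salary > 119801 GROUP BY dept

Result:
dept  | AVG(salary)
------+------------
Legal | 147811.5   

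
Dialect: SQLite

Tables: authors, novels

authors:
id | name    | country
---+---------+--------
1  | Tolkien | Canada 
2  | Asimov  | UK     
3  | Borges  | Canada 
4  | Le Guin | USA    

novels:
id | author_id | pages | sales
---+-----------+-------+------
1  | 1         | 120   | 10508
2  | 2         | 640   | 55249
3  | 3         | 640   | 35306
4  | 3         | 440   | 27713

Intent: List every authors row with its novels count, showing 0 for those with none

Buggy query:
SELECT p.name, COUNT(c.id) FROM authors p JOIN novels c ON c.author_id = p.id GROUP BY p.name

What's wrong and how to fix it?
Bug: An inner join excludes parents with zero children

Fix: Switch to LEFT JOIN to retain unmatched parent rows

Corrected query:
SELECT p.name, COUNT(c.id) FROM authors p LEFT JOIN novels c ON c.author_id = p.id GROUP BY p.name

Result:
name    | COUNT(c.id)
--------+------------
Asimov  | 1          
Borges  | 2          
Le Guin | 0          
Tolkien | 1          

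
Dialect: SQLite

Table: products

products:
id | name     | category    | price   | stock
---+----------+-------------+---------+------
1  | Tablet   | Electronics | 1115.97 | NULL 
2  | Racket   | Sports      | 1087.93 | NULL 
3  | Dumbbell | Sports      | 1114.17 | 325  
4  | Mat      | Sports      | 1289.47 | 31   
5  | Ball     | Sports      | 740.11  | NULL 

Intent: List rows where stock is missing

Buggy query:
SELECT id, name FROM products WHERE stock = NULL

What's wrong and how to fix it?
Bug: Comparing to NULL with '=' never matches; NULL = NULL is unknown, not true

Fix: Replace '= NULL' with 'IS NULL'

Corrected query:
SELECT id, name FROM products WHERE stock IS NULL

Result:
id | name  
---+-------
1  | Tablet
2  | Racket
5  | Ball  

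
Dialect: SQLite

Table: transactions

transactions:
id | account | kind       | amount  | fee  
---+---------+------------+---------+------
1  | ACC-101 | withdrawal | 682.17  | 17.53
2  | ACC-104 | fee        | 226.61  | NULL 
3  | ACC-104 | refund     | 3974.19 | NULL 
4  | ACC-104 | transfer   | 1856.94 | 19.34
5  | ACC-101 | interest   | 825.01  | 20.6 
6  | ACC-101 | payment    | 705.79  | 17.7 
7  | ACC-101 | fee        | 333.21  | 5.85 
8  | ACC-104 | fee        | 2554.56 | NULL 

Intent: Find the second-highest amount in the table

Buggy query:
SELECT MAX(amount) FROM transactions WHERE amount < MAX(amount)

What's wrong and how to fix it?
Bug: The inner MAX is an aggregate inside WHERE, which is not allowed

Fix: Put the inner MAX in a scalar subquery

Corrected query:
SELECT MAX(amount) FROM transactions WHERE amount < (SELECT MAX(amount) FROM transactions)

Result:
MAX(amount)
-----------
2554.56    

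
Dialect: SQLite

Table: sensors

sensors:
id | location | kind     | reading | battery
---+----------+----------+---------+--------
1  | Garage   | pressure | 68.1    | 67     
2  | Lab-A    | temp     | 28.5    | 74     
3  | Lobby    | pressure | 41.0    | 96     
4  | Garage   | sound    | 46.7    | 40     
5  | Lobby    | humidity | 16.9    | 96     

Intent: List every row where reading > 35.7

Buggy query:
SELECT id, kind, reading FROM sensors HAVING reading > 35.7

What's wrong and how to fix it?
Bug: HAVING filters the output of aggregation, but this query has no GROUP BY and no aggregate functions, so SQLite rejects it (HAVING clause on a non-aggregate query); the condition here is per row

Fix: Use WHERE for row-level filtering

Corrected query:
SELECT id, kind, reading FROM sensors WHERE reading > 35.7

Result:
id | kind     | reading
---+----------+--------
1  | pressure | 68.1   
3  | pressure | 41     
4  | sound    | 46.7   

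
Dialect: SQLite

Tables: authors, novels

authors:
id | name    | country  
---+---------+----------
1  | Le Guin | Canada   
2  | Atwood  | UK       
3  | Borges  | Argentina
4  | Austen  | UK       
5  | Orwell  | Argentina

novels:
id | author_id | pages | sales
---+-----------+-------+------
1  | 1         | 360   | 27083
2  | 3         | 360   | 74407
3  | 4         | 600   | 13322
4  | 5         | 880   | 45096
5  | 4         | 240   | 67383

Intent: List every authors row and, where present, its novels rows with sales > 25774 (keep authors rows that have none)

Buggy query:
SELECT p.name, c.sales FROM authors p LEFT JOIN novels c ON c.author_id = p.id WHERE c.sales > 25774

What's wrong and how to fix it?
Bug: A WHERE condition on the right-hand table after LEFT JOIN drops unmatched parents

Fix: Put 'c.sales > 25774' in the JOIN's ON clause instead of WHERE

Corrected query:
SELECT p.name, c.sales FROM authors p LEFT JOIN novels c ON c.author_id = p.id AND c.sales > 25774

Result:
name    | sales
--------+------
Le Guin | 27083
Atwood  | NULL 
Borges  | 74407
Austen  | 67383
Orwell  | 45096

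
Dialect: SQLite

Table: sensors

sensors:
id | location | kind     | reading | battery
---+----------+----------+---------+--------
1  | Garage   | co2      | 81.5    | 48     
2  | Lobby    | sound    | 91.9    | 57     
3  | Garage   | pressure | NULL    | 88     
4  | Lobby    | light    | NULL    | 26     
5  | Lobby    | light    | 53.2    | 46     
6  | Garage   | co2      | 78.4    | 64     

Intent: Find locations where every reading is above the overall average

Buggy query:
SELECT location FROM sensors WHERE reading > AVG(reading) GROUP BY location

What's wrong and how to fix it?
Bug: AVG() is an aggregate; it can't sit directly in WHERE

Fix: Use a subquery for AVG and a HAVING MIN(...) filter so the condition holds for every row in the group

Corrected query:
SELECT location FROM sensors GROUP BY location HAVING MIN(reading) > (SELECT AVG(reading) FROM sensors)

Result:
location
--------
Garage  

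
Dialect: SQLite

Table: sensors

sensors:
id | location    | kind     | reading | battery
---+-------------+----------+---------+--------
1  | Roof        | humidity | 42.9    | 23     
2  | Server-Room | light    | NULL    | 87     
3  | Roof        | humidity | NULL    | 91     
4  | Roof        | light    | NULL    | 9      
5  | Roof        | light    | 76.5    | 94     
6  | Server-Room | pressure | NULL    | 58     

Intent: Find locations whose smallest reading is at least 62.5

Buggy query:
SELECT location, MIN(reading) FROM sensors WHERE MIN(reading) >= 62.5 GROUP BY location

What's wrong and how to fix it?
Bug: MIN() in WHERE is a misuse of aggregate

Fix: Replace WHERE with HAVING after the GROUP BY

Corrected query:
SELECT location, MIN(reading) FROM sensors GROUP BY location HAVING MIN(reading) >= 62.5

Result:
(no rows)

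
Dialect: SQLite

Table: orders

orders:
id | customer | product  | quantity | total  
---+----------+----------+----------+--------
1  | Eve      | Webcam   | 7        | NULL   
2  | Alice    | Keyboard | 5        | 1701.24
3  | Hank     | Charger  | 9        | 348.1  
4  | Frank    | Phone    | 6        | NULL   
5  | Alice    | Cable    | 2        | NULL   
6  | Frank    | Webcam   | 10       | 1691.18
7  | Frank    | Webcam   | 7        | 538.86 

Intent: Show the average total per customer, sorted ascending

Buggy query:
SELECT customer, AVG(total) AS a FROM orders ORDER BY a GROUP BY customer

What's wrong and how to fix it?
Bug: ORDER BY appears before GROUP BY; SQL clause order requires GROUP BY first

Fix: Move ORDER BY to the end, after GROUP BY

Corrected query:
SELECT customer, AVG(total) AS a FROM orders GROUP BY customer ORDER BY a

Result:
customer | a      
---------+--------
Eve      | NULL   
Hank     | 348.1  
Frank    | 1115.02
Alice    | 1701.24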